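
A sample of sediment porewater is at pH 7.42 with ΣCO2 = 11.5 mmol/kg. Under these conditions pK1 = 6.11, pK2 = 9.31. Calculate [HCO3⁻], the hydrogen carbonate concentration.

α₁ = 1 / (1 + [H⁺]/K1 + K2/[H⁺]) = 1 / (1 + 10^-1.31 + 10^-1.89)
   = 1 / (1 + 0.048978 + 0.012882) = 1/1.0619 = 0.9417
[HCO3⁻] = α₁ × DIC = 0.9417 × 11.5 = 10.8 mmol/kg

[HCO3⁻] = 10.8 mmol/kg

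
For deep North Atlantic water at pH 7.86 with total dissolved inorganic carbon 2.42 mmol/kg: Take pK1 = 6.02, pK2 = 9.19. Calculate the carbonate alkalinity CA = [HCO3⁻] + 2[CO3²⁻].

CA = 2.49 mmol/kg

CA = [HCO3⁻] + 2[CO3²⁻] = (α₁ + 2α₂)·DIC
At pH 7.86: [H⁺]/K1 = 10^-1.84 = 0.014454, K2/[H⁺] = 10^-1.33 = 0.046774
α₁ = 1/(1 + 0.014454 + 0.046774) = 1/1.0612 = 0.9423; α₂ = α₁·K2/[H⁺] = 0.04407
α₁ + 2α₂ = 1.0305
CA = 1.0305 × 2.42 = 2.49 mmol/kg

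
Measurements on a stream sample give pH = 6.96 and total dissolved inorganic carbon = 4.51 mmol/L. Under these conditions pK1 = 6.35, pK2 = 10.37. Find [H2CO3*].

α₀ = 1 / (1 + K1/[H⁺] + K1K2/[H⁺]²) = 1 / (1 + 10^+0.61 + 10^-2.80)
   = 1 / (1 + 4.0738 + 0.0015849) = 1/5.0754 = 0.1970
[CO2*] = α₀ × DIC = 0.1970 × 4.51 = 0.889 mmol/L

[CO2*] = 0.889 mmol/L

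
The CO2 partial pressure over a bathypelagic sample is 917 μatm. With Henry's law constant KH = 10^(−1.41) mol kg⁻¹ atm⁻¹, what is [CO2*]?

KH = 10^(−1.41) = 3.890×10^-2 mol kg⁻¹ atm⁻¹
[CO2*] = KH · pCO2 = 3.890×10^-2 × 917×10^-6 atm = 3.57×10^-5 mol/kg

[CO2*] = 35.7 μmol/kg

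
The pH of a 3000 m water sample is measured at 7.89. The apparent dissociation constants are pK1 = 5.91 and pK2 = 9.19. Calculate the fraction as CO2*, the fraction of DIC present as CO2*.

α₀ = 1 / (1 + K1/[H⁺] + K1K2/[H⁺]²) = 1 / (1 + 10^+1.98 + 10^+0.68)
   = 1 / (1 + 95.499 + 4.7863) = 1/101.29 = 0.009873

α₀ = 0.00987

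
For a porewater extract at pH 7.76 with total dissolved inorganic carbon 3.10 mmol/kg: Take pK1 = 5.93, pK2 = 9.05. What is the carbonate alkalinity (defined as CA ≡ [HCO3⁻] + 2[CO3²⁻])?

CA = [HCO3⁻] + 2[CO3²⁻] = (α₁ + 2α₂)·DIC
At pH 7.76: [H⁺]/K1 = 10^-1.83 = 0.014791, K2/[H⁺] = 10^-1.29 = 0.051286
α₁ = 1/(1 + 0.014791 + 0.051286) = 1/1.0661 = 0.9380; α₂ = α₁·K2/[H⁺] = 0.04811
α₁ + 2α₂ = 1.0342
CA = 1.0342 × 3.10 = 3.21 mmol/kg

CA = 3.21 mmol/kg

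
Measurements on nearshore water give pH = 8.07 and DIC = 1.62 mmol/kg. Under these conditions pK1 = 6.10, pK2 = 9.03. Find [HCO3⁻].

α₁ = 1 / (1 + [H⁺]/K1 + K2/[H⁺]) = 1 / (1 + 10^-1.97 + 10^-0.96)
   = 1 / (1 + 0.010715 + 0.10965) = 1/1.1204 = 0.8926
[HCO3⁻] = α₁ × DIC = 0.8926 × 1.62 = 1.45 mmol/kg

[HCO3⁻] = 1.45 mmol/kg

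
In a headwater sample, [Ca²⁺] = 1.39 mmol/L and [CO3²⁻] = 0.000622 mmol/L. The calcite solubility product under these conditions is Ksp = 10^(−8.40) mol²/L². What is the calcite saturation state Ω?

Ω = 0.217

Ksp = 10^(−8.40) = 3.981×10^-9
Ω = [Ca²⁺][CO3²⁻]/Ksp = (1.39×10^-3)(0.000622×10^-3) / 3.981×10^-9 = 0.217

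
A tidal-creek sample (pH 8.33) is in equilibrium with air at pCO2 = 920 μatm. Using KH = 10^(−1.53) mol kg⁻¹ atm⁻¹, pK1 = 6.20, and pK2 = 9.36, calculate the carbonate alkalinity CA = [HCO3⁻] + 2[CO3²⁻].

CA = 4.35 mmol/kg

[CO2*] = KH · pCO2 = 10^(−1.53) × 920×10^-6 = 2.715×10^-5 mol/kg
α₀ = 1/(1 + K1/[H⁺] + K1K2/[H⁺]²) = 1/(1 + 10^+2.13 + 10^+1.10) = 0.006735
DIC = [CO2*]/α₀ = 2.715×10^-5 / 0.006735 = 4.032 mmol/kg
CA = (α₁ + 2α₂)·DIC = (0.9085 + 2×0.08478) × 4.032 = 4.35 mmol/kg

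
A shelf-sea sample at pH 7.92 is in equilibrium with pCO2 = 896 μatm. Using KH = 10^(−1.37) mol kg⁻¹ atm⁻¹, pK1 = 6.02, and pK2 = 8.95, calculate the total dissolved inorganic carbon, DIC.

DIC = 3.36 mmol/kg

[CO2*] = KH · pCO2 = 10^(−1.37) × 896×10^-6 = 3.822×10^-5 mol/kg
α₀ = 1/(1 + K1/[H⁺] + K1K2/[H⁺]²) = 1/(1 + 10^+1.90 + 10^+0.87) = 0.01138
DIC = [CO2*]/α₀ = 3.822×10^-5 / 0.01138 = 3.36 mmol/kg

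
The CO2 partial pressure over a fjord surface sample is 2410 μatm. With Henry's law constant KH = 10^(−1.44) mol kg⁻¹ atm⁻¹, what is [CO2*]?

KH = 10^(−1.44) = 3.631×10^-2 mol kg⁻¹ atm⁻¹
[CO2*] = KH · pCO2 = 3.631×10^-2 × 2410×10^-6 atm = 8.75×10^-5 mol/kg

[CO2*] = 87.5 μmol/kg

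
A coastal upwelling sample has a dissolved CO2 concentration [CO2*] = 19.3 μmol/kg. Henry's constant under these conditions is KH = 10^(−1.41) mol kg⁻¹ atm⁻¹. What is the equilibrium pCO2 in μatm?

KH = 10^(−1.41) = 3.890×10^-2 mol kg⁻¹ atm⁻¹
pCO2 = [CO2*]/KH = 19.3×10^-6 / 3.890×10^-2 = 4.96×10^-4 atm = 496 μatm

pCO2 = 496 μatm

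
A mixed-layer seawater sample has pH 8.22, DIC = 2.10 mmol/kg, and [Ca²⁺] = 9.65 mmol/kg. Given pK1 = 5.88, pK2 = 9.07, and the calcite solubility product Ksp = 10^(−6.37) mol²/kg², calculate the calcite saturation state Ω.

α₂ = 1 / (1 + [H⁺]/K2 + [H⁺]²/(K1K2)) = 1 / (1 + 10^+0.85 + 10^-1.49)
   = 1 / (1 + 7.0795 + 0.032359) = 1/8.1118 = 0.1233
[CO3²⁻] = α₂ × DIC = 0.1233 × 2.10 = 0.2589 mmol/kg
Ksp = 10^(−6.37) = 4.266×10^-7
Ω = [Ca²⁺][CO3²⁻]/Ksp = (9.65×10^-3)(2.589×10^-4) / 4.266×10^-7 = 5.86

Ω = 5.86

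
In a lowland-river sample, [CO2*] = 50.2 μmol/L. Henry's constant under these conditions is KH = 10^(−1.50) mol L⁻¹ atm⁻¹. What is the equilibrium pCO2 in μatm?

KH = 10^(−1.50) = 3.162×10^-2 mol L⁻¹ atm⁻¹
pCO2 = [CO2*]/KH = 50.2×10^-6 / 3.162×10^-2 = 1.59×10^-3 atm = 1590 μatm

pCO2 = 1590 μatm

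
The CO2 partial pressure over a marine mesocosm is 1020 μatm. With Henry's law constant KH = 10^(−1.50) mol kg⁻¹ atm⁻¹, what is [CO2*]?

KH = 10^(−1.50) = 3.162×10^-2 mol kg⁻¹ atm⁻¹
[CO2*] = KH · pCO2 = 3.162×10^-2 × 1020×10^-6 atm = 3.23×10^-5 mol/kg

[CO2*] = 32.3 μmol/kg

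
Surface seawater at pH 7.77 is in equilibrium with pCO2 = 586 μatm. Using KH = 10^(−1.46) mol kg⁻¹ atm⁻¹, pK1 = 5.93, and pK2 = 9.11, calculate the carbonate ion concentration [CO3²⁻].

[CO3²⁻] = 0.0643 mmol/kg

[CO2*] = KH · pCO2 = 10^(−1.46) × 586×10^-6 = 2.032×10^-5 mol/kg
α₀ = 1/(1 + K1/[H⁺] + K1K2/[H⁺]²) = 1/(1 + 10^+1.84 + 10^+0.50) = 0.01363
DIC = [CO2*]/α₀ = 2.032×10^-5 / 0.01363 = 1.490 mmol/kg
[CO3²⁻] = α₂·DIC; α₂ = 0.04311, so [CO3²⁻] = 0.04311 × 1.490 = 0.0643 mmol/kg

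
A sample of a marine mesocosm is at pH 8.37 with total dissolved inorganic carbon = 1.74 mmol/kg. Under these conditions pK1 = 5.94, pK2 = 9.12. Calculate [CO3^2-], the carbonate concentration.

α₂ = 1 / (1 + [H⁺]/K2 + [H⁺]²/(K1K2)) = 1 / (1 + 10^+0.75 + 10^-1.68)
   = 1 / (1 + 5.6234 + 0.020893) = 1/6.6443 = 0.1505
[CO3²⁻] = α₂ × DIC = 0.1505 × 1.74 = 0.262 mmol/kg

[CO3²⁻] = 0.262 mmol/kg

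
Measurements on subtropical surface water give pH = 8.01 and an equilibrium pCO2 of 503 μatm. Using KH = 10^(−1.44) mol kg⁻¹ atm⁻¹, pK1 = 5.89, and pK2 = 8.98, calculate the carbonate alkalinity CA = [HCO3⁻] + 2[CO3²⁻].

[CO2*] = KH · pCO2 = 10^(−1.44) × 503×10^-6 = 1.826×10^-5 mol/kg
α₀ = 1/(1 + K1/[H⁺] + K1K2/[H⁺]²) = 1/(1 + 10^+2.12 + 10^+1.15) = 0.006805
DIC = [CO2*]/α₀ = 1.826×10^-5 / 0.006805 = 2.684 mmol/kg
CA = (α₁ + 2α₂)·DIC = (0.8971 + 2×0.09612) × 2.684 = 2.92 mmol/kg

CA = 2.92 mmol/kg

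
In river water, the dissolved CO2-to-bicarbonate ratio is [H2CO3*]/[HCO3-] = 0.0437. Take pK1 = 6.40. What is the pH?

pH = 7.76

From K1 = [H⁺][HCO3-]/[H2CO3*]:  pH = pK1 − log₁₀([H2CO3*]/[HCO3-])
log₁₀(0.0437) = -1.360
pH = 6.40 − (-1.360) = 7.76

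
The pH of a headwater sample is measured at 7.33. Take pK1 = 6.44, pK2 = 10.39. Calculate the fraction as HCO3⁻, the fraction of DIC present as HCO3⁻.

α₁ = 0.885

α₁ = 1 / (1 + [H⁺]/K1 + K2/[H⁺]) = 1 / (1 + 10^-0.89 + 10^-3.06)
   = 1 / (1 + 0.12882 + 0.00087096) = 1/1.1297 = 0.8852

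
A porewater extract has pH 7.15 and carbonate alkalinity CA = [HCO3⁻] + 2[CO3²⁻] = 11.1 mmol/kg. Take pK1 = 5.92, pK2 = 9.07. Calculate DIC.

CA = [HCO3⁻] + 2[CO3²⁻] = (α₁ + 2α₂)·DIC
At pH 7.15: [H⁺]/K1 = 10^-1.23 = 0.058884, K2/[H⁺] = 10^-1.92 = 0.012023
α₁ = 1/(1 + 0.058884 + 0.012023) = 1/1.0709 = 0.9338; α₂ = α₁·K2/[H⁺] = 0.01123
α₁ + 2α₂ = 0.9562
DIC = CA / (α₁ + 2α₂) = 11.1 / 0.9562 = 11.6 mmol/kg

DIC = 11.6 mmol/kg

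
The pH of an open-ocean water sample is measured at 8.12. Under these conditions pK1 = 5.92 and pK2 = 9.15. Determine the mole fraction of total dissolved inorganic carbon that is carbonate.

α₂ = 0.0849

α₂ = 1 / (1 + [H⁺]/K2 + [H⁺]²/(K1K2)) = 1 / (1 + 10^+1.03 + 10^-1.17)
   = 1 / (1 + 10.715 + 0.067608) = 1/11.783 = 0.08487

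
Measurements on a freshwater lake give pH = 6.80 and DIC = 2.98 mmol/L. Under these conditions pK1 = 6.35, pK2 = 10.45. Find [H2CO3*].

[CO2*] = 0.780 mmol/L

α₀ = 1 / (1 + K1/[H⁺] + K1K2/[H⁺]²) = 1 / (1 + 10^+0.45 + 10^-3.20)
   = 1 / (1 + 2.8184 + 0.00063096) = 1/3.8190 = 0.2618
[CO2*] = α₀ × DIC = 0.2618 × 2.98 = 0.780 mmol/L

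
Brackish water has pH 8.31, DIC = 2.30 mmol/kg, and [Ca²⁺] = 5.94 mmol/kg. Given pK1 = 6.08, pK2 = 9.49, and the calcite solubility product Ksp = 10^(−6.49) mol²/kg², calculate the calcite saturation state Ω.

Ω = 2.60

α₂ = 1 / (1 + [H⁺]/K2 + [H⁺]²/(K1K2)) = 1 / (1 + 10^+1.18 + 10^-1.05)
   = 1 / (1 + 15.136 + 0.089125) = 1/16.225 = 0.06163
[CO3²⁻] = α₂ × DIC = 0.06163 × 2.30 = 0.1418 mmol/kg
Ksp = 10^(−6.49) = 3.236×10^-7
Ω = [Ca²⁺][CO3²⁻]/Ksp = (5.94×10^-3)(1.418×10^-4) / 3.236×10^-7 = 2.60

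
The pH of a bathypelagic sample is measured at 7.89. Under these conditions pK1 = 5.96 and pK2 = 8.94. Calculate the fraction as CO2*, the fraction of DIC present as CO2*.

α₀ = 1 / (1 + K1/[H⁺] + K1K2/[H⁺]²) = 1 / (1 + 10^+1.93 + 10^+0.88)
   = 1 / (1 + 85.114 + 7.5858) = 1/93.700 = 0.01067

α₀ = 0.0107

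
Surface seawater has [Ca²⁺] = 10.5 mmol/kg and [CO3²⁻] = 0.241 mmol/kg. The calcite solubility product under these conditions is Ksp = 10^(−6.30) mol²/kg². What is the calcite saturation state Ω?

Ω = 5.05

Ksp = 10^(−6.30) = 5.012×10^-7
Ω = [Ca²⁺][CO3²⁻]/Ksp = (10.5×10^-3)(0.241×10^-3) / 5.012×10^-7 = 5.05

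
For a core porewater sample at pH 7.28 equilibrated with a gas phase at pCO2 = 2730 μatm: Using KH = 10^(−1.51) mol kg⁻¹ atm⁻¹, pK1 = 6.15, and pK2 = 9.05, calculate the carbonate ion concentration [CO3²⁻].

[CO3²⁻] = 19.3 μmol/kg

[CO2*] = KH · pCO2 = 10^(−1.51) × 2730×10^-6 = 8.437×10^-5 mol/kg
α₀ = 1/(1 + K1/[H⁺] + K1K2/[H⁺]²) = 1/(1 + 10^+1.13 + 10^-0.64) = 0.06794
DIC = [CO2*]/α₀ = 8.437×10^-5 / 0.06794 = 1.242 mmol/kg
[CO3²⁻] = α₂·DIC; α₂ = 0.01556, so [CO3²⁻] = 0.01556 × 1.242 = 0.0193 mmol/kg = 19.3 μmol/kg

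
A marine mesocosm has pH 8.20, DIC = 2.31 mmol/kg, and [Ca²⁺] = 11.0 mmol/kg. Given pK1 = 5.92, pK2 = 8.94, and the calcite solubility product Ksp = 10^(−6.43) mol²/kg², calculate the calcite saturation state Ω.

Ω = 10.5

α₂ = 1 / (1 + [H⁺]/K2 + [H⁺]²/(K1K2)) = 1 / (1 + 10^+0.74 + 10^-1.54)
   = 1 / (1 + 5.4954 + 0.028840) = 1/6.5242 = 0.1533
[CO3²⁻] = α₂ × DIC = 0.1533 × 2.31 = 0.3541 mmol/kg
Ksp = 10^(−6.43) = 3.715×10^-7
Ω = [Ca²⁺][CO3²⁻]/Ksp = (11.0×10^-3)(3.541×10^-4) / 3.715×10^-7 = 10.5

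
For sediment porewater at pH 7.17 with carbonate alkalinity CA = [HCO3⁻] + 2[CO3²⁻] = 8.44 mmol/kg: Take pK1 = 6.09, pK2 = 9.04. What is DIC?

DIC = 9.01 mmol/kg

CA = [HCO3⁻] + 2[CO3²⁻] = (α₁ + 2α₂)·DIC
At pH 7.17: [H⁺]/K1 = 10^-1.08 = 0.083176, K2/[H⁺] = 10^-1.87 = 0.013490
α₁ = 1/(1 + 0.083176 + 0.013490) = 1/1.0967 = 0.9119; α₂ = α₁·K2/[H⁺] = 0.01230
α₁ + 2α₂ = 0.9365
DIC = CA / (α₁ + 2α₂) = 8.44 / 0.9365 = 9.01 mmol/kg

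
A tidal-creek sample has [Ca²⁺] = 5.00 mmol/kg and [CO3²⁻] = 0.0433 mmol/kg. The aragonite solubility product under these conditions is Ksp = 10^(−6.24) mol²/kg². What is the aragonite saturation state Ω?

Ksp = 10^(−6.24) = 5.754×10^-7
Ω = [Ca²⁺][CO3²⁻]/Ksp = (5.00×10^-3)(0.0433×10^-3) / 5.754×10^-7 = 0.376

Ω = 0.376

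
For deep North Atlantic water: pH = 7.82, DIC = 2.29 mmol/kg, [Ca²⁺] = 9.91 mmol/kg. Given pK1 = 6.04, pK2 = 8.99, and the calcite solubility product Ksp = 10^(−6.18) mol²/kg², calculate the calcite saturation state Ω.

α₂ = 1 / (1 + [H⁺]/K2 + [H⁺]²/(K1K2)) = 1 / (1 + 10^+1.17 + 10^-0.61)
   = 1 / (1 + 14.791 + 0.24547) = 1/16.037 = 0.06236
[CO3²⁻] = α₂ × DIC = 0.06236 × 2.29 = 0.1428 mmol/kg
Ksp = 10^(−6.18) = 6.607×10^-7
Ω = [Ca²⁺][CO3²⁻]/Ksp = (9.91×10^-3)(1.428×10^-4) / 6.607×10^-7 = 2.14

Ω = 2.14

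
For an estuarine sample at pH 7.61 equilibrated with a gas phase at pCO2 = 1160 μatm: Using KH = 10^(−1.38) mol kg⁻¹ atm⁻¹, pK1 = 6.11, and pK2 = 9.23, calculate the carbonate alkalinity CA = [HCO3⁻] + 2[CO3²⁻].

CA = 1.60 mmol/kg

[CO2*] = KH · pCO2 = 10^(−1.38) × 1160×10^-6 = 4.836×10^-5 mol/kg
α₀ = 1/(1 + K1/[H⁺] + K1K2/[H⁺]²) = 1/(1 + 10^+1.50 + 10^-0.12) = 0.02996
DIC = [CO2*]/α₀ = 4.836×10^-5 / 0.02996 = 1.614 mmol/kg
CA = (α₁ + 2α₂)·DIC = (0.9473 + 2×0.02272) × 1.614 = 1.60 mmol/kg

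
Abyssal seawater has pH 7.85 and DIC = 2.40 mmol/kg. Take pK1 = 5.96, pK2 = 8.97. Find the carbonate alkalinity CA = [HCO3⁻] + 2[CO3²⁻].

CA = [HCO3⁻] + 2[CO3²⁻] = (α₁ + 2α₂)·DIC
At pH 7.85: [H⁺]/K1 = 10^-1.89 = 0.012882, K2/[H⁺] = 10^-1.12 = 0.075858
α₁ = 1/(1 + 0.012882 + 0.075858) = 1/1.0887 = 0.9185; α₂ = α₁·K2/[H⁺] = 0.06967
α₁ + 2α₂ = 1.0578
CA = 1.0578 × 2.40 = 2.54 mmol/kg

CA = 2.54 mmol/kg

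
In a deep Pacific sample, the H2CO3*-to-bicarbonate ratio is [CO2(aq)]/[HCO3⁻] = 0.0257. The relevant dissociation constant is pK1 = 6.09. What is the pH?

From K1 = [H⁺][HCO3⁻]/[CO2(aq)]:  pH = pK1 − log₁₀([CO2(aq)]/[HCO3⁻])
log₁₀(0.0257) = -1.590
pH = 6.09 − (-1.590) = 7.68

pH = 7.68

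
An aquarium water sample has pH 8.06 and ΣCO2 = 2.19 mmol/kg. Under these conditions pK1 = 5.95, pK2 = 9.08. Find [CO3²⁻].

[CO3²⁻] = 0.190 mmol/kg

α₂ = 1 / (1 + [H⁺]/K2 + [H⁺]²/(K1K2)) = 1 / (1 + 10^+1.02 + 10^-1.09)
   = 1 / (1 + 10.471 + 0.081283) = 1/11.553 = 0.08656
[CO3²⁻] = α₂ × DIC = 0.08656 × 2.19 = 0.190 mmol/kg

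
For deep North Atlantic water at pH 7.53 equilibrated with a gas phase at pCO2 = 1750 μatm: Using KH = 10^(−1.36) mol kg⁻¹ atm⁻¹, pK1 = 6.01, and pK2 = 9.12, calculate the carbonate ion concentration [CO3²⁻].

[CO2*] = KH · pCO2 = 10^(−1.36) × 1750×10^-6 = 7.639×10^-5 mol/kg
α₀ = 1/(1 + K1/[H⁺] + K1K2/[H⁺]²) = 1/(1 + 10^+1.52 + 10^-0.07) = 0.02860
DIC = [CO2*]/α₀ = 7.639×10^-5 / 0.02860 = 2.671 mmol/kg
[CO3²⁻] = α₂·DIC; α₂ = 0.02434, so [CO3²⁻] = 0.02434 × 2.671 = 0.0650 mmol/kg

[CO3²⁻] = 0.0650 mmol/kg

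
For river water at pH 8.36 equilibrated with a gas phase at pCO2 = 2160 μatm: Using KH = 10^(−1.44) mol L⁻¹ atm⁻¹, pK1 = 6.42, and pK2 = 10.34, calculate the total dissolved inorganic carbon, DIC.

DIC = 6.98 mmol/L

[CO2*] = KH · pCO2 = 10^(−1.44) × 2160×10^-6 = 7.842×10^-5 mol/L
α₀ = 1/(1 + K1/[H⁺] + K1K2/[H⁺]²) = 1/(1 + 10^+1.94 + 10^-0.04) = 0.01123
DIC = [CO2*]/α₀ = 7.842×10^-5 / 0.01123 = 6.98 mmol/L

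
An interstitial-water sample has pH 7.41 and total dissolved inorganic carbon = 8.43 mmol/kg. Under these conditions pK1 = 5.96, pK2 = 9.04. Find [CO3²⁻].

[CO3²⁻] = 0.187 mmol/kg

α₂ = 1 / (1 + [H⁺]/K2 + [H⁺]²/(K1K2)) = 1 / (1 + 10^+1.63 + 10^+0.18)
   = 1 / (1 + 42.658 + 1.5136) = 1/45.172 = 0.02214
[CO3²⁻] = α₂ × DIC = 0.02214 × 8.43 = 0.187 mmol/kg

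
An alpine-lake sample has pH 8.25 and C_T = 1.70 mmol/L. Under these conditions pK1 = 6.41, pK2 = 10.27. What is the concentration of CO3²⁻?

α₂ = 1 / (1 + [H⁺]/K2 + [H⁺]²/(K1K2)) = 1 / (1 + 10^+2.02 + 10^+0.18)
   = 1 / (1 + 104.71 + 1.5136) = 1/107.23 = 0.009326
[CO3²⁻] = α₂ × DIC = 0.009326 × 1.70 = 0.0159 mmol/L = 15.9 μmol/L

[CO3²⁻] = 15.9 μmol/L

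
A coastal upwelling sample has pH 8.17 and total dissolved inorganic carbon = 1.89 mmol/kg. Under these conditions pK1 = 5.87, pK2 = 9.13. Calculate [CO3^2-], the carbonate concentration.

α₂ = 1 / (1 + [H⁺]/K2 + [H⁺]²/(K1K2)) = 1 / (1 + 10^+0.96 + 10^-1.34)
   = 1 / (1 + 9.1201 + 0.045709) = 1/10.166 = 0.09837
[CO3²⁻] = α₂ × DIC = 0.09837 × 1.89 = 0.186 mmol/kg

[CO3²⁻] = 0.186 mmol/kg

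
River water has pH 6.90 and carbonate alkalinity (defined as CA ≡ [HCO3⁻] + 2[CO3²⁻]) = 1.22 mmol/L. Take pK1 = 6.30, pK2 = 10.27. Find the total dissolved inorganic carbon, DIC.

CA = [HCO3⁻] + 2[CO3²⁻] = (α₁ + 2α₂)·DIC
At pH 6.90: [H⁺]/K1 = 10^-0.60 = 0.25119, K2/[H⁺] = 10^-3.37 = 0.00042658
α₁ = 1/(1 + 0.25119 + 0.00042658) = 1/1.2516 = 0.7990; α₂ = α₁·K2/[H⁺] = 0.0003408
α₁ + 2α₂ = 0.7996
DIC = CA / (α₁ + 2α₂) = 1.22 / 0.7996 = 1.53 mmol/L

DIC = 1.53 mmol/L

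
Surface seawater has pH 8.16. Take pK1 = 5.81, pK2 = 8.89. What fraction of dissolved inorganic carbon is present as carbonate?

α₂ = 1 / (1 + [H⁺]/K2 + [H⁺]²/(K1K2)) = 1 / (1 + 10^+0.73 + 10^-1.62)
   = 1 / (1 + 5.3703 + 0.023988) = 1/6.3943 = 0.1564

α₂ = 0.156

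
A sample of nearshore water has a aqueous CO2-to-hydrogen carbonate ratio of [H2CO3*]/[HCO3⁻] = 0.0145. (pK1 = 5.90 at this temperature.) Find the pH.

From K1 = [H⁺][HCO3⁻]/[H2CO3*]:  pH = pK1 − log₁₀([H2CO3*]/[HCO3⁻])
log₁₀(0.0145) = -1.839
pH = 5.90 − (-1.839) = 7.74

pH = 7.74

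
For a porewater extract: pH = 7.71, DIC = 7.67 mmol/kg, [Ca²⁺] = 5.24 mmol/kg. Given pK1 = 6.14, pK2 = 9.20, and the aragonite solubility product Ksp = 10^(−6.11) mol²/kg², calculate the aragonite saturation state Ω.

Ω = 1.58

α₂ = 1 / (1 + [H⁺]/K2 + [H⁺]²/(K1K2)) = 1 / (1 + 10^+1.49 + 10^-0.08)
   = 1 / (1 + 30.903 + 0.83176) = 1/32.735 = 0.03055
[CO3²⁻] = α₂ × DIC = 0.03055 × 7.67 = 0.2343 mmol/kg
Ksp = 10^(−6.11) = 7.762×10^-7
Ω = [Ca²⁺][CO3²⁻]/Ksp = (5.24×10^-3)(2.343×10^-4) / 7.762×10^-7 = 1.58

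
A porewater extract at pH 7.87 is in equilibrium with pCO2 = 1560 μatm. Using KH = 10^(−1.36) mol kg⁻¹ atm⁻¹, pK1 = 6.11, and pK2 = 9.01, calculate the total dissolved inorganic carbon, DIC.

[CO2*] = KH · pCO2 = 10^(−1.36) × 1560×10^-6 = 6.810×10^-5 mol/kg
α₀ = 1/(1 + K1/[H⁺] + K1K2/[H⁺]²) = 1/(1 + 10^+1.76 + 10^+0.62) = 0.01595
DIC = [CO2*]/α₀ = 6.810×10^-5 / 0.01595 = 4.27 mmol/kg

DIC = 4.27 mmol/kg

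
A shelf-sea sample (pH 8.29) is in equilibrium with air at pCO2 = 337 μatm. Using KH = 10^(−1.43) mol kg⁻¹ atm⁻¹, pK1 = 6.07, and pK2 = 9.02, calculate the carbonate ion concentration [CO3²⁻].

[CO2*] = KH · pCO2 = 10^(−1.43) × 337×10^-6 = 1.252×10^-5 mol/kg
α₀ = 1/(1 + K1/[H⁺] + K1K2/[H⁺]²) = 1/(1 + 10^+2.22 + 10^+1.49) = 0.005054
DIC = [CO2*]/α₀ = 1.252×10^-5 / 0.005054 = 2.477 mmol/kg
[CO3²⁻] = α₂·DIC; α₂ = 0.1562, so [CO3²⁻] = 0.1562 × 2.477 = 0.387 mmol/kg

[CO3²⁻] = 0.387 mmol/kg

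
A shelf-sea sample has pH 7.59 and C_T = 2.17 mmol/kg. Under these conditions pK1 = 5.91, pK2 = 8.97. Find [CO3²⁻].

α₂ = 1 / (1 + [H⁺]/K2 + [H⁺]²/(K1K2)) = 1 / (1 + 10^+1.38 + 10^-0.30)
   = 1 / (1 + 23.988 + 0.50119) = 1/25.490 = 0.03923
[CO3²⁻] = α₂ × DIC = 0.03923 × 2.17 = 0.0851 mmol/kg

[CO3²⁻] = 0.0851 mmol/kg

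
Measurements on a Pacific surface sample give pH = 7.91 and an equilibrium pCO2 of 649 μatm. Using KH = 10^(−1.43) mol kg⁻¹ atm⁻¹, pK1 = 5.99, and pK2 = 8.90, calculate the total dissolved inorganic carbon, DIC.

DIC = 2.23 mmol/kg

[CO2*] = KH · pCO2 = 10^(−1.43) × 649×10^-6 = 2.411×10^-5 mol/kg
α₀ = 1/(1 + K1/[H⁺] + K1K2/[H⁺]²) = 1/(1 + 10^+1.92 + 10^+0.93) = 0.01079
DIC = [CO2*]/α₀ = 2.411×10^-5 / 0.01079 = 2.23 mmol/kg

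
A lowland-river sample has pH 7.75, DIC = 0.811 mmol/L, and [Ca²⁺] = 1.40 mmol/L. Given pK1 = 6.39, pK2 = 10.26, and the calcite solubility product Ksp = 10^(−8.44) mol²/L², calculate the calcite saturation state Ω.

Ω = 0.923

α₂ = 1 / (1 + [H⁺]/K2 + [H⁺]²/(K1K2)) = 1 / (1 + 10^+2.51 + 10^+1.15)
   = 1 / (1 + 323.59 + 14.125) = 1/338.72 = 0.002952
[CO3²⁻] = α₂ × DIC = 0.002952 × 0.811 = 0.002394 mmol/L = 2.394 μmol/L
Ksp = 10^(−8.44) = 3.631×10^-9
Ω = [Ca²⁺][CO3²⁻]/Ksp = (1.40×10^-3)(2.394×10^-6) / 3.631×10^-9 = 0.923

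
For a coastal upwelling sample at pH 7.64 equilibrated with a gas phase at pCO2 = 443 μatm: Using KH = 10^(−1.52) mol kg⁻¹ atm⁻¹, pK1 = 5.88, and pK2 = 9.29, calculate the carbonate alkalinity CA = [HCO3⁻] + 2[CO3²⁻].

CA = 0.804 mmol/kg

[CO2*] = KH · pCO2 = 10^(−1.52) × 443×10^-6 = 1.338×10^-5 mol/kg
α₀ = 1/(1 + K1/[H⁺] + K1K2/[H⁺]²) = 1/(1 + 10^+1.76 + 10^+0.11) = 0.01671
DIC = [CO2*]/α₀ = 1.338×10^-5 / 0.01671 = 0.8005 mmol/kg
CA = (α₁ + 2α₂)·DIC = (0.9618 + 2×0.02153) × 0.8005 = 0.804 mmol/kg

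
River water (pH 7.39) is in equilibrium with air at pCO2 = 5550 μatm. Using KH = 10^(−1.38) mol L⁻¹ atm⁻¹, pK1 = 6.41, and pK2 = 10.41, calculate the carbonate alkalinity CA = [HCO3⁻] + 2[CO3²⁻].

CA = 2.21 mmol/L

[CO2*] = KH · pCO2 = 10^(−1.38) × 5550×10^-6 = 2.314×10^-4 mol/L
α₀ = 1/(1 + K1/[H⁺] + K1K2/[H⁺]²) = 1/(1 + 10^+0.98 + 10^-2.04) = 0.09471
DIC = [CO2*]/α₀ = 2.314×10^-4 / 0.09471 = 2.443 mmol/L
CA = (α₁ + 2α₂)·DIC = (0.9044 + 2×0.0008637) × 2.443 = 2.21 mmol/L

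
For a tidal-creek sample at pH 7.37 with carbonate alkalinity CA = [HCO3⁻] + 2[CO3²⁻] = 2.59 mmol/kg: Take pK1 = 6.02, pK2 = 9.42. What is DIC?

CA = [HCO3⁻] + 2[CO3²⁻] = (α₁ + 2α₂)·DIC
At pH 7.37: [H⁺]/K1 = 10^-1.35 = 0.044668, K2/[H⁺] = 10^-2.05 = 0.0089125
α₁ = 1/(1 + 0.044668 + 0.0089125) = 1/1.0536 = 0.9491; α₂ = α₁·K2/[H⁺] = 0.008459
α₁ + 2α₂ = 0.9661
DIC = CA / (α₁ + 2α₂) = 2.59 / 0.9661 = 2.68 mmol/kg

DIC = 2.68 mmol/kg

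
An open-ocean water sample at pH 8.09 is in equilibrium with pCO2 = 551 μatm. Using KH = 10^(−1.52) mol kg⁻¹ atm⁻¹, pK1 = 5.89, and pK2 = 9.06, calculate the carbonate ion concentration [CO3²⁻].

[CO2*] = KH · pCO2 = 10^(−1.52) × 551×10^-6 = 1.664×10^-5 mol/kg
α₀ = 1/(1 + K1/[H⁺] + K1K2/[H⁺]²) = 1/(1 + 10^+2.20 + 10^+1.23) = 0.005667
DIC = [CO2*]/α₀ = 1.664×10^-5 / 0.005667 = 2.936 mmol/kg
[CO3²⁻] = α₂·DIC; α₂ = 0.09623, so [CO3²⁻] = 0.09623 × 2.936 = 0.283 mmol/kg

[CO3²⁻] = 0.283 mmol/kg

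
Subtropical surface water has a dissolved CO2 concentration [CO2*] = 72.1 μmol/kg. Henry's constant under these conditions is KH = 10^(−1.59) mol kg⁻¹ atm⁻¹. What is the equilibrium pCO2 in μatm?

KH = 10^(−1.59) = 2.570×10^-2 mol kg⁻¹ atm⁻¹
pCO2 = [CO2*]/KH = 72.1×10^-6 / 2.570×10^-2 = 2.81×10^-3 atm = 2810 μatm

pCO2 = 2810 μatm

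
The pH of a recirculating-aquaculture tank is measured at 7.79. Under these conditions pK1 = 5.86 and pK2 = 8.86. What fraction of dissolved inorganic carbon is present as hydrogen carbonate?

α₁ = 0.912

α₁ = 1 / (1 + [H⁺]/K1 + K2/[H⁺]) = 1 / (1 + 10^-1.93 + 10^-1.07)
   = 1 / (1 + 0.011749 + 0.085114) = 1/1.0969 = 0.9117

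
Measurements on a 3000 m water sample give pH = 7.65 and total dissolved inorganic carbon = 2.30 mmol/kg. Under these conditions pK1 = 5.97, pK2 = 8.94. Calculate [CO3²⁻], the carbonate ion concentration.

α₂ = 1 / (1 + [H⁺]/K2 + [H⁺]²/(K1K2)) = 1 / (1 + 10^+1.29 + 10^-0.39)
   = 1 / (1 + 19.498 + 0.40738) = 1/20.906 = 0.04783
[CO3²⁻] = α₂ × DIC = 0.04783 × 2.30 = 0.110 mmol/kg

[CO3²⁻] = 0.110 mmol/kg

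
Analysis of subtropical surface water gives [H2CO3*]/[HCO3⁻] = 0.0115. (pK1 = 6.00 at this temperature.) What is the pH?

From K1 = [H⁺][HCO3⁻]/[H2CO3*]:  pH = pK1 − log₁₀([H2CO3*]/[HCO3⁻])
log₁₀(0.0115) = -1.939
pH = 6.00 − (-1.939) = 7.94

pH = 7.94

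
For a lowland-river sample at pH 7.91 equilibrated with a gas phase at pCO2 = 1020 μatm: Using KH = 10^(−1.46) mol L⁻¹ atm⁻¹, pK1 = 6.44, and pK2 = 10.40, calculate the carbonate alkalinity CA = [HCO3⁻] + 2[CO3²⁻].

[CO2*] = KH · pCO2 = 10^(−1.46) × 1020×10^-6 = 3.537×10^-5 mol/L
α₀ = 1/(1 + K1/[H⁺] + K1K2/[H⁺]²) = 1/(1 + 10^+1.47 + 10^-1.02) = 0.03267
DIC = [CO2*]/α₀ = 3.537×10^-5 / 0.03267 = 1.083 mmol/L
CA = (α₁ + 2α₂)·DIC = (0.9642 + 2×0.003120) × 1.083 = 1.05 mmol/L

CA = 1.05 mmol/L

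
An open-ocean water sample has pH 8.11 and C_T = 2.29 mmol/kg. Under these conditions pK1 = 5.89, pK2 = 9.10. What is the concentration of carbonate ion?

α₂ = 1 / (1 + [H⁺]/K2 + [H⁺]²/(K1K2)) = 1 / (1 + 10^+0.99 + 10^-1.23)
   = 1 / (1 + 9.7724 + 0.058884) = 1/10.831 = 0.09233
[CO3²⁻] = α₂ × DIC = 0.09233 × 2.29 = 0.211 mmol/kg

[CO3²⁻] = 0.211 mmol/kg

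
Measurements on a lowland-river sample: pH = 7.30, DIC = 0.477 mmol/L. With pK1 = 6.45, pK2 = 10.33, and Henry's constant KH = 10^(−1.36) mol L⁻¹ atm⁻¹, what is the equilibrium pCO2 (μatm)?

pCO2 = 1350 μatm

α₀ = 1 / (1 + K1/[H⁺] + K1K2/[H⁺]²) = 1 / (1 + 10^+0.85 + 10^-2.18)
   = 1 / (1 + 7.0795 + 0.0066069) = 1/8.0861 = 0.1237
[CO2*] = α₀ × DIC = 0.1237 × 0.477 = 0.05899 mmol/L
pCO2 = [CO2*]/KH = 5.899×10^-5 / 4.365×10^-2 = 1350 μatm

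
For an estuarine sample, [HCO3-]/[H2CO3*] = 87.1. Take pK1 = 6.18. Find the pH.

From K1 = [H⁺][HCO3-]/[H2CO3*]:  pH = pK1 + log₁₀([HCO3-]/[H2CO3*])
log₁₀(87.1) = +1.940
pH = 6.18 + (+1.940) = 8.12

pH = 8.12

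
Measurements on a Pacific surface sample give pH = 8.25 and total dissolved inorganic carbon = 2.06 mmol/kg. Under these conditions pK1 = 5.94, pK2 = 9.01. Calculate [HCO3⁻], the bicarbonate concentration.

α₁ = 1 / (1 + [H⁺]/K1 + K2/[H⁺]) = 1 / (1 + 10^-2.31 + 10^-0.76)
   = 1 / (1 + 0.0048978 + 0.17378) = 1/1.1787 = 0.8484
[HCO3⁻] = α₁ × DIC = 0.8484 × 2.06 = 1.75 mmol/kg

[HCO3⁻] = 1.75 mmol/kg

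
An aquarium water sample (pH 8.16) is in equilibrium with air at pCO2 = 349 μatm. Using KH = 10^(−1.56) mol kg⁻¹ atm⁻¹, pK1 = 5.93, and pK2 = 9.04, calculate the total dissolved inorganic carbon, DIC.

[CO2*] = KH · pCO2 = 10^(−1.56) × 349×10^-6 = 9.612×10^-6 mol/kg
α₀ = 1/(1 + K1/[H⁺] + K1K2/[H⁺]²) = 1/(1 + 10^+2.23 + 10^+1.35) = 0.005176
DIC = [CO2*]/α₀ = 9.612×10^-6 / 0.005176 = 1.86 mmol/kg

DIC = 1.86 mmol/kg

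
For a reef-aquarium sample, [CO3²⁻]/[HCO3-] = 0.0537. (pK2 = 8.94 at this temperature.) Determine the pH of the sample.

pH = 7.67

From K2 = [H⁺][CO3²⁻]/[HCO3-]:  pH = pK2 + log₁₀([CO3²⁻]/[HCO3-])
log₁₀(0.0537) = -1.270
pH = 8.94 + (-1.270) = 7.67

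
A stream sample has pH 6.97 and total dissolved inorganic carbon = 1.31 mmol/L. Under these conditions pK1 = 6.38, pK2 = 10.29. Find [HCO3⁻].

[HCO3⁻] = 1.04 mmol/L

α₁ = 1 / (1 + [H⁺]/K1 + K2/[H⁺]) = 1 / (1 + 10^-0.59 + 10^-3.32)
   = 1 / (1 + 0.25704 + 0.00047863) = 1/1.2575 = 0.7952
[HCO3⁻] = α₁ × DIC = 0.7952 × 1.31 = 1.04 mmol/L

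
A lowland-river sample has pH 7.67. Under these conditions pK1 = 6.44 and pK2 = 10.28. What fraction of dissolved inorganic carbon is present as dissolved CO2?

α₀ = 1 / (1 + K1/[H⁺] + K1K2/[H⁺]²) = 1 / (1 + 10^+1.23 + 10^-1.38)
   = 1 / (1 + 16.982 + 0.041687) = 1/18.024 = 0.05548

α₀ = 0.0555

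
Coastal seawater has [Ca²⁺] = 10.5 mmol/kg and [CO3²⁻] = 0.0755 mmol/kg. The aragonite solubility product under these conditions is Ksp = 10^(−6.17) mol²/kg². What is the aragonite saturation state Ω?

Ω = 1.17

Ksp = 10^(−6.17) = 6.761×10^-7
Ω = [Ca²⁺][CO3²⁻]/Ksp = (10.5×10^-3)(0.0755×10^-3) / 6.761×10^-7 = 1.17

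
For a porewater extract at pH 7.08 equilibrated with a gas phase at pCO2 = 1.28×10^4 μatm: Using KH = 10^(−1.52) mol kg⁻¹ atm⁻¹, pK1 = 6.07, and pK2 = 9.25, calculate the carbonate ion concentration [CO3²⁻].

[CO2*] = KH · pCO2 = 10^(−1.52) × 1.28×10^4×10^-6 = 3.866×10^-4 mol/kg
α₀ = 1/(1 + K1/[H⁺] + K1K2/[H⁺]²) = 1/(1 + 10^+1.01 + 10^-1.16) = 0.08848
DIC = [CO2*]/α₀ = 3.866×10^-4 / 0.08848 = 4.369 mmol/kg
[CO3²⁻] = α₂·DIC; α₂ = 0.006121, so [CO3²⁻] = 0.006121 × 4.369 = 0.0267 mmol/kg

[CO3²⁻] = 0.0267 mmol/kg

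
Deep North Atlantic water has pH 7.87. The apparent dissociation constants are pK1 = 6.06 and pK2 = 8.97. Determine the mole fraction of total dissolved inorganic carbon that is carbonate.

α₂ = 0.0725

α₂ = 1 / (1 + [H⁺]/K2 + [H⁺]²/(K1K2)) = 1 / (1 + 10^+1.10 + 10^-0.71)
   = 1 / (1 + 12.589 + 0.19498) = 1/13.784 = 0.07255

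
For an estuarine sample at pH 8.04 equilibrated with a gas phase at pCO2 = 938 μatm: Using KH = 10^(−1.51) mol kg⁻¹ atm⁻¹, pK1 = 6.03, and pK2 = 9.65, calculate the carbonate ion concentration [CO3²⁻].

[CO3²⁻] = 0.0728 mmol/kg

[CO2*] = KH · pCO2 = 10^(−1.51) × 938×10^-6 = 2.899×10^-5 mol/kg
α₀ = 1/(1 + K1/[H⁺] + K1K2/[H⁺]²) = 1/(1 + 10^+2.01 + 10^+0.40) = 0.009448
DIC = [CO2*]/α₀ = 2.899×10^-5 / 0.009448 = 3.068 mmol/kg
[CO3²⁻] = α₂·DIC; α₂ = 0.02373, so [CO3²⁻] = 0.02373 × 3.068 = 0.0728 mmol/kg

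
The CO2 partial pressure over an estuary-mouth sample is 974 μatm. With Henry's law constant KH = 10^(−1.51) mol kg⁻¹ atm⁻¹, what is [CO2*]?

[CO2*] = 30.1 μmol/kg

KH = 10^(−1.51) = 3.090×10^-2 mol kg⁻¹ atm⁻¹
[CO2*] = KH · pCO2 = 3.090×10^-2 × 974×10^-6 atm = 3.01×10^-5 mol/kg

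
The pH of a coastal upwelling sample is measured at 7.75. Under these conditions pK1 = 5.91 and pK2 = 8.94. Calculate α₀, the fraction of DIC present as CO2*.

α₀ = 1 / (1 + K1/[H⁺] + K1K2/[H⁺]²) = 1 / (1 + 10^+1.84 + 10^+0.65)
   = 1 / (1 + 69.183 + 4.4668) = 1/74.650 = 0.01340

α₀ = 0.0134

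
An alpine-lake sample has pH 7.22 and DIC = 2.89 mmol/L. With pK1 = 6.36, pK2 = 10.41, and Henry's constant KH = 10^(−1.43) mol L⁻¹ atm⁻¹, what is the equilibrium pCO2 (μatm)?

pCO2 = 9430 μatm

α₀ = 1 / (1 + K1/[H⁺] + K1K2/[H⁺]²) = 1 / (1 + 10^+0.86 + 10^-2.33)
   = 1 / (1 + 7.2444 + 0.0046774) = 1/8.2490 = 0.1212
[CO2*] = α₀ × DIC = 0.1212 × 2.89 = 0.3503 mmol/L
pCO2 = [CO2*]/KH = 3.503×10^-4 / 3.715×10^-2 = 9430 μatm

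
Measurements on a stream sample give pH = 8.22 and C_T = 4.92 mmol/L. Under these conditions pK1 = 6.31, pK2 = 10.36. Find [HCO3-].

α₁ = 1 / (1 + [H⁺]/K1 + K2/[H⁺]) = 1 / (1 + 10^-1.91 + 10^-2.14)
   = 1 / (1 + 0.012303 + 0.0072444) = 1/1.0195 = 0.9808
[HCO3⁻] = α₁ × DIC = 0.9808 × 4.92 = 4.83 mmol/L

[HCO3⁻] = 4.83 mmol/L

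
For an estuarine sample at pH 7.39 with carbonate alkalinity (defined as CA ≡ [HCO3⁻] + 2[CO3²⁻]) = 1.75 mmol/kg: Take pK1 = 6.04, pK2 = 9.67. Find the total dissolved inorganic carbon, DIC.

DIC = 1.82 mmol/kg

CA = [HCO3⁻] + 2[CO3²⁻] = (α₁ + 2α₂)·DIC
At pH 7.39: [H⁺]/K1 = 10^-1.35 = 0.044668, K2/[H⁺] = 10^-2.28 = 0.0052481
α₁ = 1/(1 + 0.044668 + 0.0052481) = 1/1.0499 = 0.9525; α₂ = α₁·K2/[H⁺] = 0.004999
α₁ + 2α₂ = 0.9625
DIC = CA / (α₁ + 2α₂) = 1.75 / 0.9625 = 1.82 mmol/kg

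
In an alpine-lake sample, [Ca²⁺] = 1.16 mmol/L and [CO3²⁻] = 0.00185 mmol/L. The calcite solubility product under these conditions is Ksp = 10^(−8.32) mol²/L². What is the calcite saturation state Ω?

Ω = 0.448

Ksp = 10^(−8.32) = 4.786×10^-9
Ω = [Ca²⁺][CO3²⁻]/Ksp = (1.16×10^-3)(0.00185×10^-3) / 4.786×10^-9 = 0.448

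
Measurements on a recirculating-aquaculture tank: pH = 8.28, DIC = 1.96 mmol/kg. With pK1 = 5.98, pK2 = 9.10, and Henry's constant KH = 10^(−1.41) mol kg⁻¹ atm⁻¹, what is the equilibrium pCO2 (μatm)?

α₀ = 1 / (1 + K1/[H⁺] + K1K2/[H⁺]²) = 1 / (1 + 10^+2.30 + 10^+1.48)
   = 1 / (1 + 199.53 + 30.200) = 1/230.73 = 0.004334
[CO2*] = α₀ × DIC = 0.004334 × 1.96 = 0.008495 mmol/kg = 8.495 μmol/kg
pCO2 = [CO2*]/KH = 8.495×10^-6 / 3.890×10^-2 = 218 μatm

pCO2 = 218 μatm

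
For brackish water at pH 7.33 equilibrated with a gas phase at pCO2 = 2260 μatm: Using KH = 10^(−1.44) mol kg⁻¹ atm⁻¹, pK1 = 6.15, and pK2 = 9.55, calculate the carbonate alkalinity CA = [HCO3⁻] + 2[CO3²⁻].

[CO2*] = KH · pCO2 = 10^(−1.44) × 2260×10^-6 = 8.206×10^-5 mol/kg
α₀ = 1/(1 + K1/[H⁺] + K1K2/[H⁺]²) = 1/(1 + 10^+1.18 + 10^-1.04) = 0.06163
DIC = [CO2*]/α₀ = 8.206×10^-5 / 0.06163 = 1.332 mmol/kg
CA = (α₁ + 2α₂)·DIC = (0.9328 + 2×0.005620) × 1.332 = 1.26 mmol/kg

CA = 1.26 mmol/kg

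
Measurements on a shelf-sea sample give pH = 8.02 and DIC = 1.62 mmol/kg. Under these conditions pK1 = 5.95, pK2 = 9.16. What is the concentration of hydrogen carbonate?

[HCO3⁻] = 1.50 mmol/kg

α₁ = 1 / (1 + [H⁺]/K1 + K2/[H⁺]) = 1 / (1 + 10^-2.07 + 10^-1.14)
   = 1 / (1 + 0.0085114 + 0.072444) = 1/1.0810 = 0.9251
[HCO3⁻] = α₁ × DIC = 0.9251 × 1.62 = 1.50 mmol/kg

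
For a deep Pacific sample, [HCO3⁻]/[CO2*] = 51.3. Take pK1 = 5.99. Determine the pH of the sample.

From K1 = [H⁺][HCO3⁻]/[CO2*]:  pH = pK1 + log₁₀([HCO3⁻]/[CO2*])
log₁₀(51.3) = +1.710
pH = 5.99 + (+1.710) = 7.70

pH = 7.70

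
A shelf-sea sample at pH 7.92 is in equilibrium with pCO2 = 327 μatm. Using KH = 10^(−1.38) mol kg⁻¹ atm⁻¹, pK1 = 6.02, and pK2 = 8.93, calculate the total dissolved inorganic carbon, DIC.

DIC = 1.20 mmol/kg

[CO2*] = KH · pCO2 = 10^(−1.38) × 327×10^-6 = 1.363×10^-5 mol/kg
α₀ = 1/(1 + K1/[H⁺] + K1K2/[H⁺]²) = 1/(1 + 10^+1.90 + 10^+0.89) = 0.01134
DIC = [CO2*]/α₀ = 1.363×10^-5 / 0.01134 = 1.20 mmol/kg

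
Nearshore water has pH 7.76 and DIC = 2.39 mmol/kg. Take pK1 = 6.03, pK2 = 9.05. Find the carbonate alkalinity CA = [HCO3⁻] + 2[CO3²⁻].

CA = 2.46 mmol/kg

CA = [HCO3⁻] + 2[CO3²⁻] = (α₁ + 2α₂)·DIC
At pH 7.76: [H⁺]/K1 = 10^-1.73 = 0.018621, K2/[H⁺] = 10^-1.29 = 0.051286
α₁ = 1/(1 + 0.018621 + 0.051286) = 1/1.0699 = 0.9347; α₂ = α₁·K2/[H⁺] = 0.04794
α₁ + 2α₂ = 1.0305
CA = 1.0305 × 2.39 = 2.46 mmol/kg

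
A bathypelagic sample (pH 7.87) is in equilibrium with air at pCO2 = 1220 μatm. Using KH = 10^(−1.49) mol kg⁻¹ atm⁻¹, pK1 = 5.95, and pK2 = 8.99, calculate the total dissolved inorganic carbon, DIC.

DIC = 3.57 mmol/kg

[CO2*] = KH · pCO2 = 10^(−1.49) × 1220×10^-6 = 3.948×10^-5 mol/kg
α₀ = 1/(1 + K1/[H⁺] + K1K2/[H⁺]²) = 1/(1 + 10^+1.92 + 10^+0.80) = 0.01105
DIC = [CO2*]/α₀ = 3.948×10^-5 / 0.01105 = 3.57 mmol/kg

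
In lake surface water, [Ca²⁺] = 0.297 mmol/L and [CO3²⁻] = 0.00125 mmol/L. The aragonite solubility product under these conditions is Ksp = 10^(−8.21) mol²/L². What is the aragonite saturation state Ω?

Ω = 0.0602

Ksp = 10^(−8.21) = 6.166×10^-9
Ω = [Ca²⁺][CO3²⁻]/Ksp = (0.297×10^-3)(0.00125×10^-3) / 6.166×10^-9 = 0.0602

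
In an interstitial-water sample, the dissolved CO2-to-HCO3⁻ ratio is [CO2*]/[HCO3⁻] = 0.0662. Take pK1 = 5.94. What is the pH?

pH = 7.12

From K1 = [H⁺][HCO3⁻]/[CO2*]:  pH = pK1 − log₁₀([CO2*]/[HCO3⁻])
log₁₀(0.0662) = -1.179
pH = 5.94 − (-1.179) = 7.12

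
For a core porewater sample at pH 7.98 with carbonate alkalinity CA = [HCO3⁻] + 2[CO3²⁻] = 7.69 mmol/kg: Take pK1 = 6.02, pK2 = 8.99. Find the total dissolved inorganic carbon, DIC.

CA = [HCO3⁻] + 2[CO3²⁻] = (α₁ + 2α₂)·DIC
At pH 7.98: [H⁺]/K1 = 10^-1.96 = 0.010965, K2/[H⁺] = 10^-1.01 = 0.097724
α₁ = 1/(1 + 0.010965 + 0.097724) = 1/1.1087 = 0.9020; α₂ = α₁·K2/[H⁺] = 0.08814
α₁ + 2α₂ = 1.0783
DIC = CA / (α₁ + 2α₂) = 7.69 / 1.0783 = 7.13 mmol/kg

DIC = 7.13 mmol/kg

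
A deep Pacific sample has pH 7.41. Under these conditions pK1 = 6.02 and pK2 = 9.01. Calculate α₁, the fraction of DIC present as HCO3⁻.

α₁ = 1 / (1 + [H⁺]/K1 + K2/[H⁺]) = 1 / (1 + 10^-1.39 + 10^-1.60)
   = 1 / (1 + 0.040738 + 0.025119) = 1/1.0659 = 0.9382

α₁ = 0.938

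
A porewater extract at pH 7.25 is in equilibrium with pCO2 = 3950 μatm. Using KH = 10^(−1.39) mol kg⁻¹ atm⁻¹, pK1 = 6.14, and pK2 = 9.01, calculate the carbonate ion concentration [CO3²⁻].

[CO3²⁻] = 0.0360 mmol/kg

[CO2*] = KH · pCO2 = 10^(−1.39) × 3950×10^-6 = 1.609×10^-4 mol/kg
α₀ = 1/(1 + K1/[H⁺] + K1K2/[H⁺]²) = 1/(1 + 10^+1.11 + 10^-0.65) = 0.07089
DIC = [CO2*]/α₀ = 1.609×10^-4 / 0.07089 = 2.270 mmol/kg
[CO3²⁻] = α₂·DIC; α₂ = 0.01587, so [CO3²⁻] = 0.01587 × 2.270 = 0.0360 mmol/kg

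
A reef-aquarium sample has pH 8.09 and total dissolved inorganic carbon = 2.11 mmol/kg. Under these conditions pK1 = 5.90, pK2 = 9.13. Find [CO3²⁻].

[CO3²⁻] = 0.175 mmol/kg

α₂ = 1 / (1 + [H⁺]/K2 + [H⁺]²/(K1K2)) = 1 / (1 + 10^+1.04 + 10^-1.15)
   = 1 / (1 + 10.965 + 0.070795) = 1/12.036 = 0.08309
[CO3²⁻] = α₂ × DIC = 0.08309 × 2.11 = 0.175 mmol/kg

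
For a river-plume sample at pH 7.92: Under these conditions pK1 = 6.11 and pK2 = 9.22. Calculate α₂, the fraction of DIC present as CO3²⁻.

α₂ = 0.0470

α₂ = 1 / (1 + [H⁺]/K2 + [H⁺]²/(K1K2)) = 1 / (1 + 10^+1.30 + 10^-0.51)
   = 1 / (1 + 19.953 + 0.30903) = 1/21.262 = 0.04703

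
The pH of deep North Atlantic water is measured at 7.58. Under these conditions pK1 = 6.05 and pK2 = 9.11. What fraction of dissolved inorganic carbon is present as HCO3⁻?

α₁ = 1 / (1 + [H⁺]/K1 + K2/[H⁺]) = 1 / (1 + 10^-1.53 + 10^-1.53)
   = 1 / (1 + 0.029512 + 0.029512) = 1/1.0590 = 0.9443

α₁ = 0.944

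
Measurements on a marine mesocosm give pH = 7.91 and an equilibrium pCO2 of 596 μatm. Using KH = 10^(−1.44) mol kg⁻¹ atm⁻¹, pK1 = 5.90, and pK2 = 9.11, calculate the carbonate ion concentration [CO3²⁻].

[CO3²⁻] = 0.140 mmol/kg

[CO2*] = KH · pCO2 = 10^(−1.44) × 596×10^-6 = 2.164×10^-5 mol/kg
α₀ = 1/(1 + K1/[H⁺] + K1K2/[H⁺]²) = 1/(1 + 10^+2.01 + 10^+0.81) = 0.009109
DIC = [CO2*]/α₀ = 2.164×10^-5 / 0.009109 = 2.376 mmol/kg
[CO3²⁻] = α₂·DIC; α₂ = 0.05881, so [CO3²⁻] = 0.05881 × 2.376 = 0.140 mmol/kg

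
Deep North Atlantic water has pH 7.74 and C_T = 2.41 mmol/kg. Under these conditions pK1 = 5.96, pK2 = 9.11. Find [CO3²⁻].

[CO3²⁻] = 0.0971 mmol/kg

α₂ = 1 / (1 + [H⁺]/K2 + [H⁺]²/(K1K2)) = 1 / (1 + 10^+1.37 + 10^-0.41)
   = 1 / (1 + 23.442 + 0.38905) = 1/24.831 = 0.04027
[CO3²⁻] = α₂ × DIC = 0.04027 × 2.41 = 0.0971 mmol/kg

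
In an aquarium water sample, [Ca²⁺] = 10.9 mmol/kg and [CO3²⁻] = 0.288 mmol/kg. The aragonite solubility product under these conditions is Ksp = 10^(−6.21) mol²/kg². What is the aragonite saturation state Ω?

Ω = 5.09

Ksp = 10^(−6.21) = 6.166×10^-7
Ω = [Ca²⁺][CO3²⁻]/Ksp = (10.9×10^-3)(0.288×10^-3) / 6.166×10^-7 = 5.09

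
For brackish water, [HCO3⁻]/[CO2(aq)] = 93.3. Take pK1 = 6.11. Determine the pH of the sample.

pH = 8.08

From K1 = [H⁺][HCO3⁻]/[CO2(aq)]:  pH = pK1 + log₁₀([HCO3⁻]/[CO2(aq)])
log₁₀(93.3) = +1.970
pH = 6.11 + (+1.970) = 8.08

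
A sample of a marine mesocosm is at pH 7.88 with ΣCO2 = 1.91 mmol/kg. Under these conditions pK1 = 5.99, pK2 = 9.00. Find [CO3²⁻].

α₂ = 1 / (1 + [H⁺]/K2 + [H⁺]²/(K1K2)) = 1 / (1 + 10^+1.12 + 10^-0.77)
   = 1 / (1 + 13.183 + 0.16982) = 1/14.352 = 0.06967
[CO3²⁻] = α₂ × DIC = 0.06967 × 1.91 = 0.133 mmol/kg

[CO3²⁻] = 0.133 mmol/kg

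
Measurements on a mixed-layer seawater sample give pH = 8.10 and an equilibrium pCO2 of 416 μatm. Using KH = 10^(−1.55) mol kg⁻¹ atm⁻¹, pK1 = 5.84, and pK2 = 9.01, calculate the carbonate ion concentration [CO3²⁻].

[CO2*] = KH · pCO2 = 10^(−1.55) × 416×10^-6 = 1.172×10^-5 mol/kg
α₀ = 1/(1 + K1/[H⁺] + K1K2/[H⁺]²) = 1/(1 + 10^+2.26 + 10^+1.35) = 0.004870
DIC = [CO2*]/α₀ = 1.172×10^-5 / 0.004870 = 2.408 mmol/kg
[CO3²⁻] = α₂·DIC; α₂ = 0.1090, so [CO3²⁻] = 0.1090 × 2.408 = 0.262 mmol/kg

[CO3²⁻] = 0.262 mmol/kg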